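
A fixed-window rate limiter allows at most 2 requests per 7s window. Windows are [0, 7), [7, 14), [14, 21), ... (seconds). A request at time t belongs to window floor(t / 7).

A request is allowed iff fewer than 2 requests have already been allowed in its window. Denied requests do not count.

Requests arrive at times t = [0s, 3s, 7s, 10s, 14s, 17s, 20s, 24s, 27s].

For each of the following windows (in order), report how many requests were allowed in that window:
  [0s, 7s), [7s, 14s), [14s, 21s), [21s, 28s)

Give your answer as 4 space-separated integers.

Processing requests:
  req#1 t=0s (window 0): ALLOW
  req#2 t=3s (window 0): ALLOW
  req#3 t=7s (window 1): ALLOW
  req#4 t=10s (window 1): ALLOW
  req#5 t=14s (window 2): ALLOW
  req#6 t=17s (window 2): ALLOW
  req#7 t=20s (window 2): DENY
  req#8 t=24s (window 3): ALLOW
  req#9 t=27s (window 3): ALLOW

Allowed counts by window: 2 2 2 2

Answer: 2 2 2 2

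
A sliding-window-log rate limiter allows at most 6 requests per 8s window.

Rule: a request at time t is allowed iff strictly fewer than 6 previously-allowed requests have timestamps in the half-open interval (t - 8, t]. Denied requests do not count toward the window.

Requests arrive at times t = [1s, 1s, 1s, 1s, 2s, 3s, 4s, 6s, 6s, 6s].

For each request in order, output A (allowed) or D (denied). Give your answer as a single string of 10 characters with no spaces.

Answer: AAAAAADDDD

Derivation:
Tracking allowed requests in the window:
  req#1 t=1s: ALLOW
  req#2 t=1s: ALLOW
  req#3 t=1s: ALLOW
  req#4 t=1s: ALLOW
  req#5 t=2s: ALLOW
  req#6 t=3s: ALLOW
  req#7 t=4s: DENY
  req#8 t=6s: DENY
  req#9 t=6s: DENY
  req#10 t=6s: DENY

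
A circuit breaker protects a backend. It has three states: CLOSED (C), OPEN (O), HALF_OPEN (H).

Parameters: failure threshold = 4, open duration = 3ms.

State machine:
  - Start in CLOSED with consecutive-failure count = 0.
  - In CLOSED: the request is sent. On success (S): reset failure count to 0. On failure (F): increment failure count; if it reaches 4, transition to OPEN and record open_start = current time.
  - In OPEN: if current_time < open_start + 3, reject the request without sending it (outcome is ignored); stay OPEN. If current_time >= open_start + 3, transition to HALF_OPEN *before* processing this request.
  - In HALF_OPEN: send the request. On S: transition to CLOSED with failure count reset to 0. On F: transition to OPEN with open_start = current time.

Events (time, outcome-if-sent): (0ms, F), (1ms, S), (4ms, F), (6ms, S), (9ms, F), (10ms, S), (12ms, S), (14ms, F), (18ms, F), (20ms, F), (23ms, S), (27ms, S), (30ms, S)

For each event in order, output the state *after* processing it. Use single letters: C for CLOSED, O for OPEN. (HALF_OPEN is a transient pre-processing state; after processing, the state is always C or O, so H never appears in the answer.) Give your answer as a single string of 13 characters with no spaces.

State after each event:
  event#1 t=0ms outcome=F: state=CLOSED
  event#2 t=1ms outcome=S: state=CLOSED
  event#3 t=4ms outcome=F: state=CLOSED
  event#4 t=6ms outcome=S: state=CLOSED
  event#5 t=9ms outcome=F: state=CLOSED
  event#6 t=10ms outcome=S: state=CLOSED
  event#7 t=12ms outcome=S: state=CLOSED
  event#8 t=14ms outcome=F: state=CLOSED
  event#9 t=18ms outcome=F: state=CLOSED
  event#10 t=20ms outcome=F: state=CLOSED
  event#11 t=23ms outcome=S: state=CLOSED
  event#12 t=27ms outcome=S: state=CLOSED
  event#13 t=30ms outcome=S: state=CLOSED

Answer: CCCCCCCCCCCCC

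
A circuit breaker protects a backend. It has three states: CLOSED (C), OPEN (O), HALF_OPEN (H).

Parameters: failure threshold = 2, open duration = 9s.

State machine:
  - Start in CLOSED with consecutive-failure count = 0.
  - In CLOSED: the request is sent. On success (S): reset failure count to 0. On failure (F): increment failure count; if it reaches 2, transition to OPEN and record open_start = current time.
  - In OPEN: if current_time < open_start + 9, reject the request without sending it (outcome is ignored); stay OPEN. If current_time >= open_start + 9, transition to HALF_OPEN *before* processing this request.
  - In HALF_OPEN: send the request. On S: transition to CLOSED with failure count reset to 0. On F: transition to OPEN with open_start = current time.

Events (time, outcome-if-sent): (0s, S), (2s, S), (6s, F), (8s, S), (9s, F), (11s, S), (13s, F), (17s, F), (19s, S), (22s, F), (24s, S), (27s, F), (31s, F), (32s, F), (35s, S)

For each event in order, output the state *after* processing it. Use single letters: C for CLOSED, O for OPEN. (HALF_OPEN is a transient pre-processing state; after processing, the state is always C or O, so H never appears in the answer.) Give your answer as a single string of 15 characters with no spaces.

Answer: CCCCCCCOOOOOOOO

Derivation:
State after each event:
  event#1 t=0s outcome=S: state=CLOSED
  event#2 t=2s outcome=S: state=CLOSED
  event#3 t=6s outcome=F: state=CLOSED
  event#4 t=8s outcome=S: state=CLOSED
  event#5 t=9s outcome=F: state=CLOSED
  event#6 t=11s outcome=S: state=CLOSED
  event#7 t=13s outcome=F: state=CLOSED
  event#8 t=17s outcome=F: state=OPEN
  event#9 t=19s outcome=S: state=OPEN
  event#10 t=22s outcome=F: state=OPEN
  event#11 t=24s outcome=S: state=OPEN
  event#12 t=27s outcome=F: state=OPEN
  event#13 t=31s outcome=F: state=OPEN
  event#14 t=32s outcome=F: state=OPEN
  event#15 t=35s outcome=S: state=OPEN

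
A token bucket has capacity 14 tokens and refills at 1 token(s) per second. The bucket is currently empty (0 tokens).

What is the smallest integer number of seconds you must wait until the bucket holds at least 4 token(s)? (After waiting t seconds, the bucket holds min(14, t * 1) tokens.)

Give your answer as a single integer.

Need t * 1 >= 4, so t >= 4/1.
Smallest integer t = ceil(4/1) = 4.

Answer: 4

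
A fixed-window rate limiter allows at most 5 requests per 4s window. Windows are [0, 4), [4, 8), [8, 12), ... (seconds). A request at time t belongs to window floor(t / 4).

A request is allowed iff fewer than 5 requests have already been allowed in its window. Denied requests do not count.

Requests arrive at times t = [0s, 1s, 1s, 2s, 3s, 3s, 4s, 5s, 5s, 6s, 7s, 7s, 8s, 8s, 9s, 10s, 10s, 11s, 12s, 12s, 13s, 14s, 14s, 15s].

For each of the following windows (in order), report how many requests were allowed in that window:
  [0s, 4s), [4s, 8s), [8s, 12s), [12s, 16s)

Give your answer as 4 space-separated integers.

Answer: 5 5 5 5

Derivation:
Processing requests:
  req#1 t=0s (window 0): ALLOW
  req#2 t=1s (window 0): ALLOW
  req#3 t=1s (window 0): ALLOW
  req#4 t=2s (window 0): ALLOW
  req#5 t=3s (window 0): ALLOW
  req#6 t=3s (window 0): DENY
  req#7 t=4s (window 1): ALLOW
  req#8 t=5s (window 1): ALLOW
  req#9 t=5s (window 1): ALLOW
  req#10 t=6s (window 1): ALLOW
  req#11 t=7s (window 1): ALLOW
  req#12 t=7s (window 1): DENY
  req#13 t=8s (window 2): ALLOW
  req#14 t=8s (window 2): ALLOW
  req#15 t=9s (window 2): ALLOW
  req#16 t=10s (window 2): ALLOW
  req#17 t=10s (window 2): ALLOW
  req#18 t=11s (window 2): DENY
  req#19 t=12s (window 3): ALLOW
  req#20 t=12s (window 3): ALLOW
  req#21 t=13s (window 3): ALLOW
  req#22 t=14s (window 3): ALLOW
  req#23 t=14s (window 3): ALLOW
  req#24 t=15s (window 3): DENY

Allowed counts by window: 5 5 5 5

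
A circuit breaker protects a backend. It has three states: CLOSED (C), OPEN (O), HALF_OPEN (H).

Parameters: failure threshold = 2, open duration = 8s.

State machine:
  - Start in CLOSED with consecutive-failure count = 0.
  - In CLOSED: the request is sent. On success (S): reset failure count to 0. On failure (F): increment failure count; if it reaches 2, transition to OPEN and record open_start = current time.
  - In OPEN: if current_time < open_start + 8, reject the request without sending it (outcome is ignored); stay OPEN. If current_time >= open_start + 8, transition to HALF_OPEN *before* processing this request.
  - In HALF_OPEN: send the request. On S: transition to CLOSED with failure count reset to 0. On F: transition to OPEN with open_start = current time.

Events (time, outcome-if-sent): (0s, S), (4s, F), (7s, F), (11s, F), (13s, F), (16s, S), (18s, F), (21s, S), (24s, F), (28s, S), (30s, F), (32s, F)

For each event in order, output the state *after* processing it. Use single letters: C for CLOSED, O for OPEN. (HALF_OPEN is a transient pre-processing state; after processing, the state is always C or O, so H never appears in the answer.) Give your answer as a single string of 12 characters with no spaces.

State after each event:
  event#1 t=0s outcome=S: state=CLOSED
  event#2 t=4s outcome=F: state=CLOSED
  event#3 t=7s outcome=F: state=OPEN
  event#4 t=11s outcome=F: state=OPEN
  event#5 t=13s outcome=F: state=OPEN
  event#6 t=16s outcome=S: state=CLOSED
  event#7 t=18s outcome=F: state=CLOSED
  event#8 t=21s outcome=S: state=CLOSED
  event#9 t=24s outcome=F: state=CLOSED
  event#10 t=28s outcome=S: state=CLOSED
  event#11 t=30s outcome=F: state=CLOSED
  event#12 t=32s outcome=F: state=OPEN

Answer: CCOOOCCCCCCO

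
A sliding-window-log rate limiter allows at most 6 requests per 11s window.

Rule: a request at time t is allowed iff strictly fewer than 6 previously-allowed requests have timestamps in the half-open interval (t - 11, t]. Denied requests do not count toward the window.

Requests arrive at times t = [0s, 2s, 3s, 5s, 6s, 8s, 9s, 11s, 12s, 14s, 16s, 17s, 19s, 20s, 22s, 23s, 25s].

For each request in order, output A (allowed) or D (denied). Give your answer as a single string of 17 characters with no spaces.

Answer: AAAAAADADAAAAAADA

Derivation:
Tracking allowed requests in the window:
  req#1 t=0s: ALLOW
  req#2 t=2s: ALLOW
  req#3 t=3s: ALLOW
  req#4 t=5s: ALLOW
  req#5 t=6s: ALLOW
  req#6 t=8s: ALLOW
  req#7 t=9s: DENY
  req#8 t=11s: ALLOW
  req#9 t=12s: DENY
  req#10 t=14s: ALLOW
  req#11 t=16s: ALLOW
  req#12 t=17s: ALLOW
  req#13 t=19s: ALLOW
  req#14 t=20s: ALLOW
  req#15 t=22s: ALLOW
  req#16 t=23s: DENY
  req#17 t=25s: ALLOW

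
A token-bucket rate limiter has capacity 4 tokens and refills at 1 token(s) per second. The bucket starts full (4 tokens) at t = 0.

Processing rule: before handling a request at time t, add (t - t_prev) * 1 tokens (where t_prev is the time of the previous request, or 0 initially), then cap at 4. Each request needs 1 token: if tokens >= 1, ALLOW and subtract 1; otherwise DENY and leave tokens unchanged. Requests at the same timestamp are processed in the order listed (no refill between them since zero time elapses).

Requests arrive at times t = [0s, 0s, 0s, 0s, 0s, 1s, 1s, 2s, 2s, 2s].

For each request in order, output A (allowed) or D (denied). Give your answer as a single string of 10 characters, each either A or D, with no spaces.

Answer: AAAADADADD

Derivation:
Simulating step by step:
  req#1 t=0s: ALLOW
  req#2 t=0s: ALLOW
  req#3 t=0s: ALLOW
  req#4 t=0s: ALLOW
  req#5 t=0s: DENY
  req#6 t=1s: ALLOW
  req#7 t=1s: DENY
  req#8 t=2s: ALLOW
  req#9 t=2s: DENY
  req#10 t=2s: DENY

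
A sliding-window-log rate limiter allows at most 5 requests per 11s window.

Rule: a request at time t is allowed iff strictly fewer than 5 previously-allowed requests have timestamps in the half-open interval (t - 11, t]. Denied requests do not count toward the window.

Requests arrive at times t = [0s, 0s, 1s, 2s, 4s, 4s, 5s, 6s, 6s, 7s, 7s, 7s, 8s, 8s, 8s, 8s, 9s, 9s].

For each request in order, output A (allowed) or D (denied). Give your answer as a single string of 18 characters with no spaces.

Answer: AAAAADDDDDDDDDDDDD

Derivation:
Tracking allowed requests in the window:
  req#1 t=0s: ALLOW
  req#2 t=0s: ALLOW
  req#3 t=1s: ALLOW
  req#4 t=2s: ALLOW
  req#5 t=4s: ALLOW
  req#6 t=4s: DENY
  req#7 t=5s: DENY
  req#8 t=6s: DENY
  req#9 t=6s: DENY
  req#10 t=7s: DENY
  req#11 t=7s: DENY
  req#12 t=7s: DENY
  req#13 t=8s: DENY
  req#14 t=8s: DENY
  req#15 t=8s: DENY
  req#16 t=8s: DENY
  req#17 t=9s: DENY
  req#18 t=9s: DENY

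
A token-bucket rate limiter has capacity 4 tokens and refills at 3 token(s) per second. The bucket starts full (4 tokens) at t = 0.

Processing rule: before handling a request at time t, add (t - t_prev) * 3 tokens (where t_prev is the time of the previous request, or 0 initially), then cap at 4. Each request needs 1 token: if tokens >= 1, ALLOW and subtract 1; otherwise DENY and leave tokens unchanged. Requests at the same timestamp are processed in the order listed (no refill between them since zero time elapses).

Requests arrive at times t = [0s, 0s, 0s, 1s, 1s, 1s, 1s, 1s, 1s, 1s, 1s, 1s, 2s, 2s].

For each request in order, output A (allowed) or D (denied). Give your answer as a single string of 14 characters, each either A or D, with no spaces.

Answer: AAAAAAADDDDDAA

Derivation:
Simulating step by step:
  req#1 t=0s: ALLOW
  req#2 t=0s: ALLOW
  req#3 t=0s: ALLOW
  req#4 t=1s: ALLOW
  req#5 t=1s: ALLOW
  req#6 t=1s: ALLOW
  req#7 t=1s: ALLOW
  req#8 t=1s: DENY
  req#9 t=1s: DENY
  req#10 t=1s: DENY
  req#11 t=1s: DENY
  req#12 t=1s: DENY
  req#13 t=2s: ALLOW
  req#14 t=2s: ALLOW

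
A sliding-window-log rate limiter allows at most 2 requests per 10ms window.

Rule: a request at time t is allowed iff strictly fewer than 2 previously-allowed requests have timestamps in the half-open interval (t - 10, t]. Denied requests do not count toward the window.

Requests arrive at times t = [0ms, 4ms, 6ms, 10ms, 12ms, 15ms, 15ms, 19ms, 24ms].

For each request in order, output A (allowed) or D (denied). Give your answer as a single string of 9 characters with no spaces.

Tracking allowed requests in the window:
  req#1 t=0ms: ALLOW
  req#2 t=4ms: ALLOW
  req#3 t=6ms: DENY
  req#4 t=10ms: ALLOW
  req#5 t=12ms: DENY
  req#6 t=15ms: ALLOW
  req#7 t=15ms: DENY
  req#8 t=19ms: DENY
  req#9 t=24ms: ALLOW

Answer: AADADADDA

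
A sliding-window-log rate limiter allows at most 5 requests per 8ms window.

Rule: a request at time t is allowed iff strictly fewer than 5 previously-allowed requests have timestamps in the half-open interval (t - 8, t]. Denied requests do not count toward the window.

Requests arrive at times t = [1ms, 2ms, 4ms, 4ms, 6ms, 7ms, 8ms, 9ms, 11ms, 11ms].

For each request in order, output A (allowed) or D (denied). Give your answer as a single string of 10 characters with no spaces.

Answer: AAAAADDAAD

Derivation:
Tracking allowed requests in the window:
  req#1 t=1ms: ALLOW
  req#2 t=2ms: ALLOW
  req#3 t=4ms: ALLOW
  req#4 t=4ms: ALLOW
  req#5 t=6ms: ALLOW
  req#6 t=7ms: DENY
  req#7 t=8ms: DENY
  req#8 t=9ms: ALLOW
  req#9 t=11ms: ALLOW
  req#10 t=11ms: DENY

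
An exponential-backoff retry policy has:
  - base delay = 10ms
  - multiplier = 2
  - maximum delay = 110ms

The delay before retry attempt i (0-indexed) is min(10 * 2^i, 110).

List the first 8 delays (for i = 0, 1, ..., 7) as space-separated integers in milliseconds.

Computing each delay:
  i=0: min(10*2^0, 110) = 10
  i=1: min(10*2^1, 110) = 20
  i=2: min(10*2^2, 110) = 40
  i=3: min(10*2^3, 110) = 80
  i=4: min(10*2^4, 110) = 110
  i=5: min(10*2^5, 110) = 110
  i=6: min(10*2^6, 110) = 110
  i=7: min(10*2^7, 110) = 110

Answer: 10 20 40 80 110 110 110 110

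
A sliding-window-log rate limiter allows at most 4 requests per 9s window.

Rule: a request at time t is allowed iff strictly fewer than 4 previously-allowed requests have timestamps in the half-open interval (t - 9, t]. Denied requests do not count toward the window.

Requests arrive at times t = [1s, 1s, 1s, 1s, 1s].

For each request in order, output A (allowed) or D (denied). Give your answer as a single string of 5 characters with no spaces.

Tracking allowed requests in the window:
  req#1 t=1s: ALLOW
  req#2 t=1s: ALLOW
  req#3 t=1s: ALLOW
  req#4 t=1s: ALLOW
  req#5 t=1s: DENY

Answer: AAAAD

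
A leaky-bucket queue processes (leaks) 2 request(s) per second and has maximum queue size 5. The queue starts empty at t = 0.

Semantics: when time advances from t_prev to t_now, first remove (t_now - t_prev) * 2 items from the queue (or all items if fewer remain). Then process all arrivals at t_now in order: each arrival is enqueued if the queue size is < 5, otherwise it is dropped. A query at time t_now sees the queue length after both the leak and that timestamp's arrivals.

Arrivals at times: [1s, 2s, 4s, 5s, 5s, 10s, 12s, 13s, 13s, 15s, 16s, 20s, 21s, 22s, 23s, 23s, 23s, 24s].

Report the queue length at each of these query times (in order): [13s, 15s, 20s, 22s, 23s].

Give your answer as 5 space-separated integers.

Answer: 2 1 1 1 3

Derivation:
Queue lengths at query times:
  query t=13s: backlog = 2
  query t=15s: backlog = 1
  query t=20s: backlog = 1
  query t=22s: backlog = 1
  query t=23s: backlog = 3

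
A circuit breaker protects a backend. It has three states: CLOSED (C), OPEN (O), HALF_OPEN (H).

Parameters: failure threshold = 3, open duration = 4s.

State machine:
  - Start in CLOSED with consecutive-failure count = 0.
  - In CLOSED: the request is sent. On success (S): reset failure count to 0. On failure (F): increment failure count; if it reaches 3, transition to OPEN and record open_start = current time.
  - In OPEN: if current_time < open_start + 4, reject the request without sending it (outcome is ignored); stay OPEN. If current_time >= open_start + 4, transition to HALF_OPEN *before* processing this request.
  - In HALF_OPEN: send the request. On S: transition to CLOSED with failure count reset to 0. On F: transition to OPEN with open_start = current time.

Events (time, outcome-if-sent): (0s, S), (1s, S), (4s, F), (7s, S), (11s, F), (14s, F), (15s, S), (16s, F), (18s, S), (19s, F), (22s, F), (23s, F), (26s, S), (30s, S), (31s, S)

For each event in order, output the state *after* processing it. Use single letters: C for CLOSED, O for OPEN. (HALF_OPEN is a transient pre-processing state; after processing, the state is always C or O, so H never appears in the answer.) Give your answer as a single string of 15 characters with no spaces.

Answer: CCCCCCCCCCCOOCC

Derivation:
State after each event:
  event#1 t=0s outcome=S: state=CLOSED
  event#2 t=1s outcome=S: state=CLOSED
  event#3 t=4s outcome=F: state=CLOSED
  event#4 t=7s outcome=S: state=CLOSED
  event#5 t=11s outcome=F: state=CLOSED
  event#6 t=14s outcome=F: state=CLOSED
  event#7 t=15s outcome=S: state=CLOSED
  event#8 t=16s outcome=F: state=CLOSED
  event#9 t=18s outcome=S: state=CLOSED
  event#10 t=19s outcome=F: state=CLOSED
  event#11 t=22s outcome=F: state=CLOSED
  event#12 t=23s outcome=F: state=OPEN
  event#13 t=26s outcome=S: state=OPEN
  event#14 t=30s outcome=S: state=CLOSED
  event#15 t=31s outcome=S: state=CLOSED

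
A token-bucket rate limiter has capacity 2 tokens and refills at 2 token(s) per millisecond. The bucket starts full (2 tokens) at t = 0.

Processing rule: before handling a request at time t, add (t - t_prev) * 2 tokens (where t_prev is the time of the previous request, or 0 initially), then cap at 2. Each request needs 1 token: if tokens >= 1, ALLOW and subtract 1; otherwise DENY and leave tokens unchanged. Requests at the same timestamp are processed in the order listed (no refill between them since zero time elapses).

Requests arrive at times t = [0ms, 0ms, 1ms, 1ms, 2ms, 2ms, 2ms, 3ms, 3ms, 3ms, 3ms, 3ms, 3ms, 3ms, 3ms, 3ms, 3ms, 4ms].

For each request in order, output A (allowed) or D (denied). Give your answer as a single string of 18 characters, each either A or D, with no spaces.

Simulating step by step:
  req#1 t=0ms: ALLOW
  req#2 t=0ms: ALLOW
  req#3 t=1ms: ALLOW
  req#4 t=1ms: ALLOW
  req#5 t=2ms: ALLOW
  req#6 t=2ms: ALLOW
  req#7 t=2ms: DENY
  req#8 t=3ms: ALLOW
  req#9 t=3ms: ALLOW
  req#10 t=3ms: DENY
  req#11 t=3ms: DENY
  req#12 t=3ms: DENY
  req#13 t=3ms: DENY
  req#14 t=3ms: DENY
  req#15 t=3ms: DENY
  req#16 t=3ms: DENY
  req#17 t=3ms: DENY
  req#18 t=4ms: ALLOW

Answer: AAAAAADAADDDDDDDDA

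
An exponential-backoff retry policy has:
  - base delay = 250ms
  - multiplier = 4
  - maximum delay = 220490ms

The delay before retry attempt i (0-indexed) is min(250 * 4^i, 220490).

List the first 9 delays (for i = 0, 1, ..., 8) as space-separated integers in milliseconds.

Answer: 250 1000 4000 16000 64000 220490 220490 220490 220490

Derivation:
Computing each delay:
  i=0: min(250*4^0, 220490) = 250
  i=1: min(250*4^1, 220490) = 1000
  i=2: min(250*4^2, 220490) = 4000
  i=3: min(250*4^3, 220490) = 16000
  i=4: min(250*4^4, 220490) = 64000
  i=5: min(250*4^5, 220490) = 220490
  i=6: min(250*4^6, 220490) = 220490
  i=7: min(250*4^7, 220490) = 220490
  i=8: min(250*4^8, 220490) = 220490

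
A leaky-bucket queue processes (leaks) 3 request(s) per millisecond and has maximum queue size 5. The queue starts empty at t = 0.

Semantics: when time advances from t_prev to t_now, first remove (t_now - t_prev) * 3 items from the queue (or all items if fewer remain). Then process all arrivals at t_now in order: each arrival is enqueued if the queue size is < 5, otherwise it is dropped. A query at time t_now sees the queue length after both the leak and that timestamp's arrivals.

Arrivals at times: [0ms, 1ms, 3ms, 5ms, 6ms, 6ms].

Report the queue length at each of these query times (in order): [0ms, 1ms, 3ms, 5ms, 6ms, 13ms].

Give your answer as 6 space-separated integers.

Answer: 1 1 1 1 2 0

Derivation:
Queue lengths at query times:
  query t=0ms: backlog = 1
  query t=1ms: backlog = 1
  query t=3ms: backlog = 1
  query t=5ms: backlog = 1
  query t=6ms: backlog = 2
  query t=13ms: backlog = 0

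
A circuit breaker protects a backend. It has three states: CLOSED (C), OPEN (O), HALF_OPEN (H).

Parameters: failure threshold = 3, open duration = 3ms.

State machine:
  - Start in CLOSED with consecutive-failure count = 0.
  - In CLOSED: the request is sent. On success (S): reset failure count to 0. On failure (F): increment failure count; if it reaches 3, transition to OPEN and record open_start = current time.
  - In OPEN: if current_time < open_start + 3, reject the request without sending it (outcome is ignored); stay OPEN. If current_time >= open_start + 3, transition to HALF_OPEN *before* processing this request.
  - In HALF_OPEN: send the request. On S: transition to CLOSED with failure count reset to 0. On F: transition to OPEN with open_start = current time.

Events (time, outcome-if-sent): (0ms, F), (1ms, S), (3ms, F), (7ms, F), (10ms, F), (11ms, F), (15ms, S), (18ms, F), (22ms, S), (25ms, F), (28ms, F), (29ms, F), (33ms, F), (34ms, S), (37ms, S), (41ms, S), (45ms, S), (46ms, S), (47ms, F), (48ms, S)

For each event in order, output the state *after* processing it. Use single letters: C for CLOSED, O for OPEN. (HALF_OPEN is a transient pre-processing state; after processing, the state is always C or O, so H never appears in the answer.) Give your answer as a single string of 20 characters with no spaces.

Answer: CCCCOOCCCCCOOOCCCCCC

Derivation:
State after each event:
  event#1 t=0ms outcome=F: state=CLOSED
  event#2 t=1ms outcome=S: state=CLOSED
  event#3 t=3ms outcome=F: state=CLOSED
  event#4 t=7ms outcome=F: state=CLOSED
  event#5 t=10ms outcome=F: state=OPEN
  event#6 t=11ms outcome=F: state=OPEN
  event#7 t=15ms outcome=S: state=CLOSED
  event#8 t=18ms outcome=F: state=CLOSED
  event#9 t=22ms outcome=S: state=CLOSED
  event#10 t=25ms outcome=F: state=CLOSED
  event#11 t=28ms outcome=F: state=CLOSED
  event#12 t=29ms outcome=F: state=OPEN
  event#13 t=33ms outcome=F: state=OPEN
  event#14 t=34ms outcome=S: state=OPEN
  event#15 t=37ms outcome=S: state=CLOSED
  event#16 t=41ms outcome=S: state=CLOSED
  event#17 t=45ms outcome=S: state=CLOSED
  event#18 t=46ms outcome=S: state=CLOSED
  event#19 t=47ms outcome=F: state=CLOSED
  event#20 t=48ms outcome=S: state=CLOSED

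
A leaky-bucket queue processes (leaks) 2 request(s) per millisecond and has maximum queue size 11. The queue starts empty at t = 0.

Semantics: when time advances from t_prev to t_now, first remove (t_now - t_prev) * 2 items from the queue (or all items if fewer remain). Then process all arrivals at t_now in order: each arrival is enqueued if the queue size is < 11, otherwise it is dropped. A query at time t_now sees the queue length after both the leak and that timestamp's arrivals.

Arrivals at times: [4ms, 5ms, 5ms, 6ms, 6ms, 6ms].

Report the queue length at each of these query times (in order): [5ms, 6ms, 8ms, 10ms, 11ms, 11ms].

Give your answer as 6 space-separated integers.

Queue lengths at query times:
  query t=5ms: backlog = 2
  query t=6ms: backlog = 3
  query t=8ms: backlog = 0
  query t=10ms: backlog = 0
  query t=11ms: backlog = 0
  query t=11ms: backlog = 0

Answer: 2 3 0 0 0 0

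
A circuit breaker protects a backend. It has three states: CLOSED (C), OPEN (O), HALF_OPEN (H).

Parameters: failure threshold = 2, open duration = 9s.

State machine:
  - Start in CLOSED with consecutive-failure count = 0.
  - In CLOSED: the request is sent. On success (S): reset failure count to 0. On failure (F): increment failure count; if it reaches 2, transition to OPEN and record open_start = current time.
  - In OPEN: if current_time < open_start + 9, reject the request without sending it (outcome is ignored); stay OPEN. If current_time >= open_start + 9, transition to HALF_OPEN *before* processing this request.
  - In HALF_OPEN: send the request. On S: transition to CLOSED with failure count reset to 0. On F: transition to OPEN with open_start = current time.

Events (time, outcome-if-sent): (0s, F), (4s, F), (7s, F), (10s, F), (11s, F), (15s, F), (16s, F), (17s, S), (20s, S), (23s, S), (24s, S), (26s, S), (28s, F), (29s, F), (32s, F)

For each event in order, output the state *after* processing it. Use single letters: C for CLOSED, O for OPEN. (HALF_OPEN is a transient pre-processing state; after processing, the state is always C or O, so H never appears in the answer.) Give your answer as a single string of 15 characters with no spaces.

Answer: COOOOOOOOOCCCOO

Derivation:
State after each event:
  event#1 t=0s outcome=F: state=CLOSED
  event#2 t=4s outcome=F: state=OPEN
  event#3 t=7s outcome=F: state=OPEN
  event#4 t=10s outcome=F: state=OPEN
  event#5 t=11s outcome=F: state=OPEN
  event#6 t=15s outcome=F: state=OPEN
  event#7 t=16s outcome=F: state=OPEN
  event#8 t=17s outcome=S: state=OPEN
  event#9 t=20s outcome=S: state=OPEN
  event#10 t=23s outcome=S: state=OPEN
  event#11 t=24s outcome=S: state=CLOSED
  event#12 t=26s outcome=S: state=CLOSED
  event#13 t=28s outcome=F: state=CLOSED
  event#14 t=29s outcome=F: state=OPEN
  event#15 t=32s outcome=F: state=OPEN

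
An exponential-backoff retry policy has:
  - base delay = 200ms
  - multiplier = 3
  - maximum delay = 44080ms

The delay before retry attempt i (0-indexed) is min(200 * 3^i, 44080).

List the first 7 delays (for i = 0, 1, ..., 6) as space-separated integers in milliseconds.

Computing each delay:
  i=0: min(200*3^0, 44080) = 200
  i=1: min(200*3^1, 44080) = 600
  i=2: min(200*3^2, 44080) = 1800
  i=3: min(200*3^3, 44080) = 5400
  i=4: min(200*3^4, 44080) = 16200
  i=5: min(200*3^5, 44080) = 44080
  i=6: min(200*3^6, 44080) = 44080

Answer: 200 600 1800 5400 16200 44080 44080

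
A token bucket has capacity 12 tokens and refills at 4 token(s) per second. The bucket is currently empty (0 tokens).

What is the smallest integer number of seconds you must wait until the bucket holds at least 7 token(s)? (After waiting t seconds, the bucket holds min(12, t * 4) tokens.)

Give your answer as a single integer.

Answer: 2

Derivation:
Need t * 4 >= 7, so t >= 7/4.
Smallest integer t = ceil(7/4) = 2.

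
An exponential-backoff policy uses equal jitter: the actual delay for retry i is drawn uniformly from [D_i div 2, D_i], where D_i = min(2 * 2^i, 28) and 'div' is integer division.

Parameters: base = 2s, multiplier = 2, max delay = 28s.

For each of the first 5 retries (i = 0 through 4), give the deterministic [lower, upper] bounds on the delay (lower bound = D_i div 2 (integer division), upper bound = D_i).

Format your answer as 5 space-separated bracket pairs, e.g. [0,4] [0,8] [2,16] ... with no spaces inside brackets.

Computing bounds per retry:
  i=0: D_i=min(2*2^0,28)=2, bounds=[1,2]
  i=1: D_i=min(2*2^1,28)=4, bounds=[2,4]
  i=2: D_i=min(2*2^2,28)=8, bounds=[4,8]
  i=3: D_i=min(2*2^3,28)=16, bounds=[8,16]
  i=4: D_i=min(2*2^4,28)=28, bounds=[14,28]

Answer: [1,2] [2,4] [4,8] [8,16] [14,28]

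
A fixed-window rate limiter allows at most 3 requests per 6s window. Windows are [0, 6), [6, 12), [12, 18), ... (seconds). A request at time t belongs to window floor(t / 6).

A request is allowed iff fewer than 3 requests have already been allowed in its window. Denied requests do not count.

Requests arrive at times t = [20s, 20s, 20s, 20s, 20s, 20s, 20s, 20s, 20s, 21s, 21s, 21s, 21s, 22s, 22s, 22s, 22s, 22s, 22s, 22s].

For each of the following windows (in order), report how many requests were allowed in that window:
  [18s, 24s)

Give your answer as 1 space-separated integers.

Answer: 3

Derivation:
Processing requests:
  req#1 t=20s (window 3): ALLOW
  req#2 t=20s (window 3): ALLOW
  req#3 t=20s (window 3): ALLOW
  req#4 t=20s (window 3): DENY
  req#5 t=20s (window 3): DENY
  req#6 t=20s (window 3): DENY
  req#7 t=20s (window 3): DENY
  req#8 t=20s (window 3): DENY
  req#9 t=20s (window 3): DENY
  req#10 t=21s (window 3): DENY
  req#11 t=21s (window 3): DENY
  req#12 t=21s (window 3): DENY
  req#13 t=21s (window 3): DENY
  req#14 t=22s (window 3): DENY
  req#15 t=22s (window 3): DENY
  req#16 t=22s (window 3): DENY
  req#17 t=22s (window 3): DENY
  req#18 t=22s (window 3): DENY
  req#19 t=22s (window 3): DENY
  req#20 t=22s (window 3): DENY

Allowed counts by window: 3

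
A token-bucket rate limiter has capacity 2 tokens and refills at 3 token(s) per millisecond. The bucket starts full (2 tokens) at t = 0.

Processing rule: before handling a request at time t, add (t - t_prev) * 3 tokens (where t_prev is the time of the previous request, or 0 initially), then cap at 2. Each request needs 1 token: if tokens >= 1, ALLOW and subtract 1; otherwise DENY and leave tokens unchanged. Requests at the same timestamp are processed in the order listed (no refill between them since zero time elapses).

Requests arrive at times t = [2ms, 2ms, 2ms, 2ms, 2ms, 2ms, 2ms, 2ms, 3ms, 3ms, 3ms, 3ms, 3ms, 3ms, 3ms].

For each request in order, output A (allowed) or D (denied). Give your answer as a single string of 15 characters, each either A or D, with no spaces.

Simulating step by step:
  req#1 t=2ms: ALLOW
  req#2 t=2ms: ALLOW
  req#3 t=2ms: DENY
  req#4 t=2ms: DENY
  req#5 t=2ms: DENY
  req#6 t=2ms: DENY
  req#7 t=2ms: DENY
  req#8 t=2ms: DENY
  req#9 t=3ms: ALLOW
  req#10 t=3ms: ALLOW
  req#11 t=3ms: DENY
  req#12 t=3ms: DENY
  req#13 t=3ms: DENY
  req#14 t=3ms: DENY
  req#15 t=3ms: DENY

Answer: AADDDDDDAADDDDD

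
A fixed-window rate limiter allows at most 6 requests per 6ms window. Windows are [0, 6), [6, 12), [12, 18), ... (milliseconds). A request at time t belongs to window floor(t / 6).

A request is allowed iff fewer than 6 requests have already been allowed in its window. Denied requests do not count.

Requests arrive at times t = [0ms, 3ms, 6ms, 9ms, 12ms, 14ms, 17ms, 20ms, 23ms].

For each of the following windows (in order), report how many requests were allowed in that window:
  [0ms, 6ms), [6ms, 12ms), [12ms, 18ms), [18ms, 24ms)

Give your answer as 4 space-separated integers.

Answer: 2 2 3 2

Derivation:
Processing requests:
  req#1 t=0ms (window 0): ALLOW
  req#2 t=3ms (window 0): ALLOW
  req#3 t=6ms (window 1): ALLOW
  req#4 t=9ms (window 1): ALLOW
  req#5 t=12ms (window 2): ALLOW
  req#6 t=14ms (window 2): ALLOW
  req#7 t=17ms (window 2): ALLOW
  req#8 t=20ms (window 3): ALLOW
  req#9 t=23ms (window 3): ALLOW

Allowed counts by window: 2 2 3 2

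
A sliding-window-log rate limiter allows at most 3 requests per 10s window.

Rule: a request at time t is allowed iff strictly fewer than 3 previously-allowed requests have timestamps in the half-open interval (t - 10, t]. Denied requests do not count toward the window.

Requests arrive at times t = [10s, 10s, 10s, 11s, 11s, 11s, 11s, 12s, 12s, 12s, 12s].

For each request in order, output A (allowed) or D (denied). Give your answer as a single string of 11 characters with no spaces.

Answer: AAADDDDDDDD

Derivation:
Tracking allowed requests in the window:
  req#1 t=10s: ALLOW
  req#2 t=10s: ALLOW
  req#3 t=10s: ALLOW
  req#4 t=11s: DENY
  req#5 t=11s: DENY
  req#6 t=11s: DENY
  req#7 t=11s: DENY
  req#8 t=12s: DENY
  req#9 t=12s: DENY
  req#10 t=12s: DENY
  req#11 t=12s: DENY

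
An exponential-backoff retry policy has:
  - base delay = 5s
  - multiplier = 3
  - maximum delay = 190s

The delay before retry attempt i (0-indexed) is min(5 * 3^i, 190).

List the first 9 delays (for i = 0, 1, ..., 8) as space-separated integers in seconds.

Answer: 5 15 45 135 190 190 190 190 190

Derivation:
Computing each delay:
  i=0: min(5*3^0, 190) = 5
  i=1: min(5*3^1, 190) = 15
  i=2: min(5*3^2, 190) = 45
  i=3: min(5*3^3, 190) = 135
  i=4: min(5*3^4, 190) = 190
  i=5: min(5*3^5, 190) = 190
  i=6: min(5*3^6, 190) = 190
  i=7: min(5*3^7, 190) = 190
  i=8: min(5*3^8, 190) = 190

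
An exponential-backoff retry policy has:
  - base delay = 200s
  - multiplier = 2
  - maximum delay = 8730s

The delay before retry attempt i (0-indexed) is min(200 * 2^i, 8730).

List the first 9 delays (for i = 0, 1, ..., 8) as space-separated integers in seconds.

Computing each delay:
  i=0: min(200*2^0, 8730) = 200
  i=1: min(200*2^1, 8730) = 400
  i=2: min(200*2^2, 8730) = 800
  i=3: min(200*2^3, 8730) = 1600
  i=4: min(200*2^4, 8730) = 3200
  i=5: min(200*2^5, 8730) = 6400
  i=6: min(200*2^6, 8730) = 8730
  i=7: min(200*2^7, 8730) = 8730
  i=8: min(200*2^8, 8730) = 8730

Answer: 200 400 800 1600 3200 6400 8730 8730 8730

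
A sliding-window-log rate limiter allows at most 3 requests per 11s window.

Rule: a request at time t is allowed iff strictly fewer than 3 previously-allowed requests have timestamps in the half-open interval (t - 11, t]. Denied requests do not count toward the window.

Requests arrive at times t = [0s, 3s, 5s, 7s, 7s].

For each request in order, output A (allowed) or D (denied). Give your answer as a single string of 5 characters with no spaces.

Tracking allowed requests in the window:
  req#1 t=0s: ALLOW
  req#2 t=3s: ALLOW
  req#3 t=5s: ALLOW
  req#4 t=7s: DENY
  req#5 t=7s: DENY

Answer: AAADD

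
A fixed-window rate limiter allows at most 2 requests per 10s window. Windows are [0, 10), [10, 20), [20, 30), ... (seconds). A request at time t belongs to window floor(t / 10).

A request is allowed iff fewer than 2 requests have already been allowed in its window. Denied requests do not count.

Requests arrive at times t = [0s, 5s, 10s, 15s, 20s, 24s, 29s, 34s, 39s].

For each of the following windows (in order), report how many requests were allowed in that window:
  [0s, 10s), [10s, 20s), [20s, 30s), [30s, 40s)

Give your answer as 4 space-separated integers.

Answer: 2 2 2 2

Derivation:
Processing requests:
  req#1 t=0s (window 0): ALLOW
  req#2 t=5s (window 0): ALLOW
  req#3 t=10s (window 1): ALLOW
  req#4 t=15s (window 1): ALLOW
  req#5 t=20s (window 2): ALLOW
  req#6 t=24s (window 2): ALLOW
  req#7 t=29s (window 2): DENY
  req#8 t=34s (window 3): ALLOW
  req#9 t=39s (window 3): ALLOW

Allowed counts by window: 2 2 2 2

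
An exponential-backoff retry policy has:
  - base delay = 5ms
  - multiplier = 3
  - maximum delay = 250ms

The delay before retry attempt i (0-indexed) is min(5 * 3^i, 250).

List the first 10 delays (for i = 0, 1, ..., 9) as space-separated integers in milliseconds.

Answer: 5 15 45 135 250 250 250 250 250 250

Derivation:
Computing each delay:
  i=0: min(5*3^0, 250) = 5
  i=1: min(5*3^1, 250) = 15
  i=2: min(5*3^2, 250) = 45
  i=3: min(5*3^3, 250) = 135
  i=4: min(5*3^4, 250) = 250
  i=5: min(5*3^5, 250) = 250
  i=6: min(5*3^6, 250) = 250
  i=7: min(5*3^7, 250) = 250
  i=8: min(5*3^8, 250) = 250
  i=9: min(5*3^9, 250) = 250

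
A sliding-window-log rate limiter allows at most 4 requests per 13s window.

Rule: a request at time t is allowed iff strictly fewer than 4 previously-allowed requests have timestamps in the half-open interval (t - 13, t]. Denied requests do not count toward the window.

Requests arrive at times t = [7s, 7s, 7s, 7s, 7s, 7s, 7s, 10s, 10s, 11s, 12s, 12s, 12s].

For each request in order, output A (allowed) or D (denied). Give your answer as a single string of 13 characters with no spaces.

Tracking allowed requests in the window:
  req#1 t=7s: ALLOW
  req#2 t=7s: ALLOW
  req#3 t=7s: ALLOW
  req#4 t=7s: ALLOW
  req#5 t=7s: DENY
  req#6 t=7s: DENY
  req#7 t=7s: DENY
  req#8 t=10s: DENY
  req#9 t=10s: DENY
  req#10 t=11s: DENY
  req#11 t=12s: DENY
  req#12 t=12s: DENY
  req#13 t=12s: DENY

Answer: AAAADDDDDDDDD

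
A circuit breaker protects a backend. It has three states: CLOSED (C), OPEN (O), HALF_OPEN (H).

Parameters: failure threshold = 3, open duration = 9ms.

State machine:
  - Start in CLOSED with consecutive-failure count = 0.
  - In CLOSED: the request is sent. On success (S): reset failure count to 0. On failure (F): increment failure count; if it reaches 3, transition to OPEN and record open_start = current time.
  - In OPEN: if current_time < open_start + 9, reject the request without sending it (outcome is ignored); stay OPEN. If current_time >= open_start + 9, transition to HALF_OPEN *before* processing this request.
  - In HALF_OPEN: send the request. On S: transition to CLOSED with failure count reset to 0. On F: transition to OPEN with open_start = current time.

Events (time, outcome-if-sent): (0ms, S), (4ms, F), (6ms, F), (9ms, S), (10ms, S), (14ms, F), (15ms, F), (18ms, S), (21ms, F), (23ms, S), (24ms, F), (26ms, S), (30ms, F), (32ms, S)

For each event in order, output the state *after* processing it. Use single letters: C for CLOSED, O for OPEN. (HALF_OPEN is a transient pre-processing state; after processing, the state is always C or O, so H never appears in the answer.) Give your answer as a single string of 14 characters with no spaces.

State after each event:
  event#1 t=0ms outcome=S: state=CLOSED
  event#2 t=4ms outcome=F: state=CLOSED
  event#3 t=6ms outcome=F: state=CLOSED
  event#4 t=9ms outcome=S: state=CLOSED
  event#5 t=10ms outcome=S: state=CLOSED
  event#6 t=14ms outcome=F: state=CLOSED
  event#7 t=15ms outcome=F: state=CLOSED
  event#8 t=18ms outcome=S: state=CLOSED
  event#9 t=21ms outcome=F: state=CLOSED
  event#10 t=23ms outcome=S: state=CLOSED
  event#11 t=24ms outcome=F: state=CLOSED
  event#12 t=26ms outcome=S: state=CLOSED
  event#13 t=30ms outcome=F: state=CLOSED
  event#14 t=32ms outcome=S: state=CLOSED

Answer: CCCCCCCCCCCCCC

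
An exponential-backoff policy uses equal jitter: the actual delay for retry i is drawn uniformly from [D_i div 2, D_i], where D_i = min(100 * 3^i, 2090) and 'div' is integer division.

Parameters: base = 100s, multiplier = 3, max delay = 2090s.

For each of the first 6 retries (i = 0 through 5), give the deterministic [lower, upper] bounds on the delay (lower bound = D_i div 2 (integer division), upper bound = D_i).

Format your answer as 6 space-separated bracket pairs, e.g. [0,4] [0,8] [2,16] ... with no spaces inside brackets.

Computing bounds per retry:
  i=0: D_i=min(100*3^0,2090)=100, bounds=[50,100]
  i=1: D_i=min(100*3^1,2090)=300, bounds=[150,300]
  i=2: D_i=min(100*3^2,2090)=900, bounds=[450,900]
  i=3: D_i=min(100*3^3,2090)=2090, bounds=[1045,2090]
  i=4: D_i=min(100*3^4,2090)=2090, bounds=[1045,2090]
  i=5: D_i=min(100*3^5,2090)=2090, bounds=[1045,2090]

Answer: [50,100] [150,300] [450,900] [1045,2090] [1045,2090] [1045,2090]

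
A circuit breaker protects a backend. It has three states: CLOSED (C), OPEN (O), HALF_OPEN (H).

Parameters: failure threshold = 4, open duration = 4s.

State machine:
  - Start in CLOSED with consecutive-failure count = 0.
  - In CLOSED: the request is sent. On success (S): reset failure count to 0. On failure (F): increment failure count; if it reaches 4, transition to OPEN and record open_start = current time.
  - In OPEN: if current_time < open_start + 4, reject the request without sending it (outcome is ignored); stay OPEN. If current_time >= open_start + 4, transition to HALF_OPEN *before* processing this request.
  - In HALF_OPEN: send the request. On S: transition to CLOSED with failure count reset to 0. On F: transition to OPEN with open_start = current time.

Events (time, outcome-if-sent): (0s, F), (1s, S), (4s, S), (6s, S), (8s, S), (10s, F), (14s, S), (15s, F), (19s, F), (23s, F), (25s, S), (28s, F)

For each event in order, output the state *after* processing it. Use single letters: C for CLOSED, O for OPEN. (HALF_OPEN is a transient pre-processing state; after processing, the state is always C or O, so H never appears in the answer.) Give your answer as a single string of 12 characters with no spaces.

Answer: CCCCCCCCCCCC

Derivation:
State after each event:
  event#1 t=0s outcome=F: state=CLOSED
  event#2 t=1s outcome=S: state=CLOSED
  event#3 t=4s outcome=S: state=CLOSED
  event#4 t=6s outcome=S: state=CLOSED
  event#5 t=8s outcome=S: state=CLOSED
  event#6 t=10s outcome=F: state=CLOSED
  event#7 t=14s outcome=S: state=CLOSED
  event#8 t=15s outcome=F: state=CLOSED
  event#9 t=19s outcome=F: state=CLOSED
  event#10 t=23s outcome=F: state=CLOSED
  event#11 t=25s outcome=S: state=CLOSED
  event#12 t=28s outcome=F: state=CLOSED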